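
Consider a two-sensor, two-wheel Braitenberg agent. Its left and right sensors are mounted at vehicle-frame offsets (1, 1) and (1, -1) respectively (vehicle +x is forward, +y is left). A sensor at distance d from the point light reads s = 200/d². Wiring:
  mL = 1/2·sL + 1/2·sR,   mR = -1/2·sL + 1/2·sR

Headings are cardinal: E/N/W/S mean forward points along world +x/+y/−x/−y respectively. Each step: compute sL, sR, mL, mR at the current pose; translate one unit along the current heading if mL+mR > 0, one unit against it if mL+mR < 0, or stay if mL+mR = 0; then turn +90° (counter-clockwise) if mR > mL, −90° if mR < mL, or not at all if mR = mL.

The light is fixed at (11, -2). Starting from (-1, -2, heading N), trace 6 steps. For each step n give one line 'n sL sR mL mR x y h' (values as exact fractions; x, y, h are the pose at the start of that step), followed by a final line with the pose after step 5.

0 20/17 100/61 1460/1037 240/1037 -1 -2 N
1 8/5 200/121 984/605 16/605 -1 -1 E
2 2 25/18 61/36 -11/36 0 -1 S
3 40/29 40/29 40/29 0 0 -2 W
4 20/17 100/61 1460/1037 240/1037 -1 -2 N
5 8/5 200/121 984/605 16/605 -1 -1 E
final 0 -1 S

n=0: pose=(-1,-2,N); sL=20/17, sR=100/61; mL=1460/1037, mR=240/1037; mL+mR=100/61 → advance +1; mR−mL=-20/17 → turn -1·90°
n=1: pose=(-1,-1,E); sL=8/5, sR=200/121; mL=984/605, mR=16/605; mL+mR=200/121 → advance +1; mR−mL=-8/5 → turn -1·90°
n=2: pose=(0,-1,S); sL=2, sR=25/18; mL=61/36, mR=-11/36; mL+mR=25/18 → advance +1; mR−mL=-2 → turn -1·90°
n=3: pose=(0,-2,W); sL=40/29, sR=40/29; mL=40/29, mR=0; mL+mR=40/29 → advance +1; mR−mL=-40/29 → turn -1·90°
n=4: pose=(-1,-2,N); sL=20/17, sR=100/61; mL=1460/1037, mR=240/1037; mL+mR=100/61 → advance +1; mR−mL=-20/17 → turn -1·90°
n=5: pose=(-1,-1,E); sL=8/5, sR=200/121; mL=984/605, mR=16/605; mL+mR=200/121 → advance +1; mR−mL=-8/5 → turn -1·90°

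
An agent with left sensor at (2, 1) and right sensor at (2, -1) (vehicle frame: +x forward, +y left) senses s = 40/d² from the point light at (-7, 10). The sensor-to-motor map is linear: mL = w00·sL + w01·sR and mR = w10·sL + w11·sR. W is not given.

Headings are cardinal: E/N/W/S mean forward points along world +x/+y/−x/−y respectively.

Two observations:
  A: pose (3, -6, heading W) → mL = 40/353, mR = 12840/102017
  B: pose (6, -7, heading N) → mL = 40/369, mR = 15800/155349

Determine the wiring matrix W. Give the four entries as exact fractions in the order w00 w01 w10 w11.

obs A: pose=(3,-6,W) → sL=40/353, sR=40/289, mL=40/353, mR=12840/102017
obs B: pose=(6,-7,N) → sL=40/369, sR=40/421, mL=40/369, mR=15800/155349
sensor matrix S = [[40/353, 40/289], [40/369, 40/421]]; det S = -67155200/15848238933
solve [mL_A; mL_B] = S·[w00; w01] and [mR_A; mR_B] = S·[w10; w11]:
  w00 = 1, w01 = 0, w10 = 1/2, w11 = 1/2

1 0 1/2 1/2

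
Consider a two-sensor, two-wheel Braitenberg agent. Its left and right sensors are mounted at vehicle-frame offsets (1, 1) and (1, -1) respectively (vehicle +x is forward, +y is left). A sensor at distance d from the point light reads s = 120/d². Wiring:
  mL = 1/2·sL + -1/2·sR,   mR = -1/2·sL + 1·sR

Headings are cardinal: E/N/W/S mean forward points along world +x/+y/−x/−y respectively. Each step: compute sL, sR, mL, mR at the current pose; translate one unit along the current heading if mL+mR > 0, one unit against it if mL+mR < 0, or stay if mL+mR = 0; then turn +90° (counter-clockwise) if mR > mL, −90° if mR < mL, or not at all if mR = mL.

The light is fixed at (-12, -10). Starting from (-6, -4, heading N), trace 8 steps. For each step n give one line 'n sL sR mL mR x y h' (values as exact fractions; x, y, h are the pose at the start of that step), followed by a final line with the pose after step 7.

n=0: pose=(-6,-4,N); sL=60/37, sR=60/49; mL=360/1813, mR=750/1813; mL+mR=30/49 → advance +1; mR−mL=390/1813 → turn +1·90°
n=1: pose=(-6,-3,W); sL=120/61, sR=120/89; mL=1680/5429, mR=1980/5429; mL+mR=60/89 → advance +1; mR−mL=300/5429 → turn +1·90°
n=2: pose=(-7,-3,S); sL=5/3, sR=30/13; mL=-25/78, mR=115/78; mL+mR=15/13 → advance +1; mR−mL=70/39 → turn +1·90°
n=3: pose=(-7,-4,E); sL=24/17, sR=120/61; mL=-288/1037, mR=1308/1037; mL+mR=60/61 → advance +1; mR−mL=1596/1037 → turn +1·90°
n=4: pose=(-6,-4,N); sL=60/37, sR=60/49; mL=360/1813, mR=750/1813; mL+mR=30/49 → advance +1; mR−mL=390/1813 → turn +1·90°
n=5: pose=(-6,-3,W); sL=120/61, sR=120/89; mL=1680/5429, mR=1980/5429; mL+mR=60/89 → advance +1; mR−mL=300/5429 → turn +1·90°
n=6: pose=(-7,-3,S); sL=5/3, sR=30/13; mL=-25/78, mR=115/78; mL+mR=15/13 → advance +1; mR−mL=70/39 → turn +1·90°
n=7: pose=(-7,-4,E); sL=24/17, sR=120/61; mL=-288/1037, mR=1308/1037; mL+mR=60/61 → advance +1; mR−mL=1596/1037 → turn +1·90°

0 60/37 60/49 360/1813 750/1813 -6 -4 N
1 120/61 120/89 1680/5429 1980/5429 -6 -3 W
2 5/3 30/13 -25/78 115/78 -7 -3 S
3 24/17 120/61 -288/1037 1308/1037 -7 -4 E
4 60/37 60/49 360/1813 750/1813 -6 -4 N
5 120/61 120/89 1680/5429 1980/5429 -6 -3 W
6 5/3 30/13 -25/78 115/78 -7 -3 S
7 24/17 120/61 -288/1037 1308/1037 -7 -4 E
final -6 -4 N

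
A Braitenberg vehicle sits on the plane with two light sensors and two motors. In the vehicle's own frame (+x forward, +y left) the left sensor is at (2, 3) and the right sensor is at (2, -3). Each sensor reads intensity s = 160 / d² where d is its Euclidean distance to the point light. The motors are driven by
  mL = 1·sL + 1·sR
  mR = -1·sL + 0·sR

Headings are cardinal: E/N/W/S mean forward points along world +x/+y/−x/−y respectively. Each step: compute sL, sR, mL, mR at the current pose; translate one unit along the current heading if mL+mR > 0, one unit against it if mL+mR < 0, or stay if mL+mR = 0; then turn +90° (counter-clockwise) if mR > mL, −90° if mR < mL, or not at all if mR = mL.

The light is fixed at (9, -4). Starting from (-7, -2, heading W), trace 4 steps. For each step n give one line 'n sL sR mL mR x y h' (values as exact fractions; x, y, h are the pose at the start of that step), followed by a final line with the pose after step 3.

0 32/65 160/349 21568/22685 -32/65 -7 -2 W
1 5/13 40/53 785/689 -5/13 -8 -2 N
2 160/261 32/45 192/145 -160/261 -8 -1 E
3 16/17 80/181 4256/3077 -16/17 -7 -1 S
final -7 -2 W

n=0: pose=(-7,-2,W); sL=32/65, sR=160/349; mL=21568/22685, mR=-32/65; mL+mR=160/349 → advance +1; mR−mL=-32736/22685 → turn -1·90°
n=1: pose=(-8,-2,N); sL=5/13, sR=40/53; mL=785/689, mR=-5/13; mL+mR=40/53 → advance +1; mR−mL=-1050/689 → turn -1·90°
n=2: pose=(-8,-1,E); sL=160/261, sR=32/45; mL=192/145, mR=-160/261; mL+mR=32/45 → advance +1; mR−mL=-2528/1305 → turn -1·90°
n=3: pose=(-7,-1,S); sL=16/17, sR=80/181; mL=4256/3077, mR=-16/17; mL+mR=80/181 → advance +1; mR−mL=-7152/3077 → turn -1·90°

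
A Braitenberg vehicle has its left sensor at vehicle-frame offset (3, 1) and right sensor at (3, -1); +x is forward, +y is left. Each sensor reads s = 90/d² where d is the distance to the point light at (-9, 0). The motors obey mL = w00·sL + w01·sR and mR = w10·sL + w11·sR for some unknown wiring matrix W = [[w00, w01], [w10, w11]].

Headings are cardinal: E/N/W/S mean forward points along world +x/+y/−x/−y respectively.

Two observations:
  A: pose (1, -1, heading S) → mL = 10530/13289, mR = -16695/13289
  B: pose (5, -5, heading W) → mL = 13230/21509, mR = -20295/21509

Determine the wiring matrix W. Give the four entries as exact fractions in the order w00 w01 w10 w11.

obs A: pose=(1,-1,S) → sL=90/137, sR=90/97, mL=10530/13289, mR=-16695/13289
obs B: pose=(5,-5,W) → sL=90/157, sR=90/137, mL=13230/21509, mR=-20295/21509
sensor matrix S = [[90/137, 90/97], [90/157, 90/137]]; det S = -28674000/285833101
solve [mL_A; mL_B] = S·[w00; w01] and [mR_A; mR_B] = S·[w10; w11]:
  w00 = 1/2, w01 = 1/2, w10 = -1/2, w11 = -1

1/2 1/2 -1/2 -1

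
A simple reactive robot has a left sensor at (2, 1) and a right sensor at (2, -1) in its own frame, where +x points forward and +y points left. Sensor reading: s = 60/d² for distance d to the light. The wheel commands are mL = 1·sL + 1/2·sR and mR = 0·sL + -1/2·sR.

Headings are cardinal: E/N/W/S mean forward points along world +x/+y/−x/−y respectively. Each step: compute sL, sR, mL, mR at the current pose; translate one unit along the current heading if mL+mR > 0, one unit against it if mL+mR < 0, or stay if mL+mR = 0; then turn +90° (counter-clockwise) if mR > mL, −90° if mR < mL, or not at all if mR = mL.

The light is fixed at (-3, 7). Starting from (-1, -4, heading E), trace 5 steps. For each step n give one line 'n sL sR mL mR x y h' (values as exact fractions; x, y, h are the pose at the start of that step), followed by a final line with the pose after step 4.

n=0: pose=(-1,-4,E); sL=15/29, sR=3/8; mL=327/464, mR=-3/16; mL+mR=15/29 → advance +1; mR−mL=-207/232 → turn -1·90°
n=1: pose=(0,-4,S); sL=12/37, sR=60/173; mL=3186/6401, mR=-30/173; mL+mR=12/37 → advance +1; mR−mL=-4296/6401 → turn -1·90°
n=2: pose=(0,-5,W); sL=6/17, sR=30/61; mL=621/1037, mR=-15/61; mL+mR=6/17 → advance +1; mR−mL=-876/1037 → turn -1·90°
n=3: pose=(-1,-5,N); sL=60/101, sR=60/109; mL=9570/11009, mR=-30/109; mL+mR=60/101 → advance +1; mR−mL=-12600/11009 → turn -1·90°
n=4: pose=(-1,-4,E); sL=15/29, sR=3/8; mL=327/464, mR=-3/16; mL+mR=15/29 → advance +1; mR−mL=-207/232 → turn -1·90°

0 15/29 3/8 327/464 -3/16 -1 -4 E
1 12/37 60/173 3186/6401 -30/173 0 -4 S
2 6/17 30/61 621/1037 -15/61 0 -5 W
3 60/101 60/109 9570/11009 -30/109 -1 -5 N
4 15/29 3/8 327/464 -3/16 -1 -4 E
final 0 -4 S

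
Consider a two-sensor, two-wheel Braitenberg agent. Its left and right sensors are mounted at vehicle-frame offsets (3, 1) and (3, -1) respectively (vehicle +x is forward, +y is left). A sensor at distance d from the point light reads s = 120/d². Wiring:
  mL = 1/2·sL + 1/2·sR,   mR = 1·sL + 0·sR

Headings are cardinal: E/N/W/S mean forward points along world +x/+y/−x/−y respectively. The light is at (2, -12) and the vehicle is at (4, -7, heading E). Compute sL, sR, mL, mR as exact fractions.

left sensor world pos  = (7, -6); dL² = 61
right sensor world pos = (7, -8); dR² = 41
sL = 120/61 = 120/61
sR = 120/41 = 120/41
mL = 1/2·sL + 1/2·sR = 6120/2501
mR = 1·sL + 0·sR = 120/61

120/61 120/41 6120/2501 120/61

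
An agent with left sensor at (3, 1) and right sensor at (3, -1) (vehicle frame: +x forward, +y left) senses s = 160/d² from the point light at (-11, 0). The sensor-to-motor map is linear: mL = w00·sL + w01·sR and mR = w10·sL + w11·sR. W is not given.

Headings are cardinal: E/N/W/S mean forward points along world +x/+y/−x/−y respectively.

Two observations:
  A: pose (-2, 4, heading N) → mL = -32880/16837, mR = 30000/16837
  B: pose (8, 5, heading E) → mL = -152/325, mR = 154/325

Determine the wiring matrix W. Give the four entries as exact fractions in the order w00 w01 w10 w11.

obs A: pose=(-2,4,N) → sL=160/113, sR=160/149, mL=-32880/16837, mR=30000/16837
obs B: pose=(8,5,E) → sL=4/13, sR=8/25, mL=-152/325, mR=154/325
sensor matrix S = [[160/113, 160/149], [4/13, 8/25]]; det S = 134272/1094405
solve [mL_A; mL_B] = S·[w00; w01] and [mR_A; mR_B] = S·[w10; w11]:
  w00 = -1, w01 = -1/2, w10 = 1/2, w11 = 1

-1 -1/2 1/2 1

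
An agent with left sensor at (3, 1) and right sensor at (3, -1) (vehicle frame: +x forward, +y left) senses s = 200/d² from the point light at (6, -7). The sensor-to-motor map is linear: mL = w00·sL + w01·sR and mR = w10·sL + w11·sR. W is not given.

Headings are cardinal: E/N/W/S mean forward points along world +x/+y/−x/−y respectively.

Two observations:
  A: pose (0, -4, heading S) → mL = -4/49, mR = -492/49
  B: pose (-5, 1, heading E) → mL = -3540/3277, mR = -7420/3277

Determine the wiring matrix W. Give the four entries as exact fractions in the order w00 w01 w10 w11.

1/2 -1 -1 -1/2

obs A: pose=(0,-4,S) → sL=8, sR=200/49, mL=-4/49, mR=-492/49
obs B: pose=(-5,1,E) → sL=40/29, sR=200/113, mL=-3540/3277, mR=-7420/3277
sensor matrix S = [[8, 200/49], [40/29, 200/113]]; det S = 1369600/160573
solve [mL_A; mL_B] = S·[w00; w01] and [mR_A; mR_B] = S·[w10; w11]:
  w00 = 1/2, w01 = -1, w10 = -1, w11 = -1/2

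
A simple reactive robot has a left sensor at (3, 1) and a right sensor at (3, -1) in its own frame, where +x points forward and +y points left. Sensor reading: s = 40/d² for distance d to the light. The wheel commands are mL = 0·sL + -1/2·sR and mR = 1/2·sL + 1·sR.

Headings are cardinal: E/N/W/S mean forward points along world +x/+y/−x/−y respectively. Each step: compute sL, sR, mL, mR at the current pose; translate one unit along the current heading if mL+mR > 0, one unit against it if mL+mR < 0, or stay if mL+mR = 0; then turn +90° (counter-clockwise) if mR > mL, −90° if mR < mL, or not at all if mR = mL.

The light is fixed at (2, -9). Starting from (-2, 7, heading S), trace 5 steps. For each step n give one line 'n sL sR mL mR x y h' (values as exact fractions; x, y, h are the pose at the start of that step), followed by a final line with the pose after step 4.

0 20/89 20/97 -10/97 2750/8633 -2 7 S
1 40/257 40/197 -20/197 14220/50629 -2 6 E
2 2/17 5/41 -5/82 126/697 -1 6 N
3 40/261 8/65 -4/65 3388/16965 -1 7 W
4 20/89 20/97 -10/97 2750/8633 -2 7 S
final -2 6 E

n=0: pose=(-2,7,S); sL=20/89, sR=20/97; mL=-10/97, mR=2750/8633; mL+mR=1860/8633 → advance +1; mR−mL=3640/8633 → turn +1·90°
n=1: pose=(-2,6,E); sL=40/257, sR=40/197; mL=-20/197, mR=14220/50629; mL+mR=9080/50629 → advance +1; mR−mL=19360/50629 → turn +1·90°
n=2: pose=(-1,6,N); sL=2/17, sR=5/41; mL=-5/82, mR=126/697; mL+mR=167/1394 → advance +1; mR−mL=337/1394 → turn +1·90°
n=3: pose=(-1,7,W); sL=40/261, sR=8/65; mL=-4/65, mR=3388/16965; mL+mR=2344/16965 → advance +1; mR−mL=4432/16965 → turn +1·90°
n=4: pose=(-2,7,S); sL=20/89, sR=20/97; mL=-10/97, mR=2750/8633; mL+mR=1860/8633 → advance +1; mR−mL=3640/8633 → turn +1·90°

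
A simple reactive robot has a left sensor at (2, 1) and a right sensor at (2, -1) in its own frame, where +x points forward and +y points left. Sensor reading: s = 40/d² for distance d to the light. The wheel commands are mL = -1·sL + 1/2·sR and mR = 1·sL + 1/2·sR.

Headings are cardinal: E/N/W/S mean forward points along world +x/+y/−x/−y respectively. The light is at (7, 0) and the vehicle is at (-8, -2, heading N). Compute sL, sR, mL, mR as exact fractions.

left sensor world pos  = (-9, 0); dL² = 256
right sensor world pos = (-7, 0); dR² = 196
sL = 40/256 = 5/32
sR = 40/196 = 10/49
mL = -1·sL + 1/2·sR = -85/1568
mR = 1·sL + 1/2·sR = 405/1568

5/32 10/49 -85/1568 405/1568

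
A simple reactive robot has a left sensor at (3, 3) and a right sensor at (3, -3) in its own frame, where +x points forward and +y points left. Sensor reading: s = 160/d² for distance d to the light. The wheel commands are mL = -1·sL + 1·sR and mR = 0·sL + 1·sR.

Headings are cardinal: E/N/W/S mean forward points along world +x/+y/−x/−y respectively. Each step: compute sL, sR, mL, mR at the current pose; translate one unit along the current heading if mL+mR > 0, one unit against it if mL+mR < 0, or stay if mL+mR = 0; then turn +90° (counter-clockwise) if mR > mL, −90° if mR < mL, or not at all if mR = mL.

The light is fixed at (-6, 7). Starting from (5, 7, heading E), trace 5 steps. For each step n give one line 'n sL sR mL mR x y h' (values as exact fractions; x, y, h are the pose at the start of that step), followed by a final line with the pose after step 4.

0 32/41 32/41 0 32/41 5 7 E
1 16/9 80/117 -128/117 80/117 6 7 N
2 160/97 32/17 384/1649 32/17 6 6 W
3 40/53 2 66/53 2 5 6 S
4 160/197 160/221 -3840/43537 160/221 5 5 E
final 6 5 N

n=0: pose=(5,7,E); sL=32/41, sR=32/41; mL=0, mR=32/41; mL+mR=32/41 → advance +1; mR−mL=32/41 → turn +1·90°
n=1: pose=(6,7,N); sL=16/9, sR=80/117; mL=-128/117, mR=80/117; mL+mR=-16/39 → advance -1; mR−mL=16/9 → turn +1·90°
n=2: pose=(6,6,W); sL=160/97, sR=32/17; mL=384/1649, mR=32/17; mL+mR=3488/1649 → advance +1; mR−mL=160/97 → turn +1·90°
n=3: pose=(5,6,S); sL=40/53, sR=2; mL=66/53, mR=2; mL+mR=172/53 → advance +1; mR−mL=40/53 → turn +1·90°
n=4: pose=(5,5,E); sL=160/197, sR=160/221; mL=-3840/43537, mR=160/221; mL+mR=27680/43537 → advance +1; mR−mL=160/197 → turn +1·90°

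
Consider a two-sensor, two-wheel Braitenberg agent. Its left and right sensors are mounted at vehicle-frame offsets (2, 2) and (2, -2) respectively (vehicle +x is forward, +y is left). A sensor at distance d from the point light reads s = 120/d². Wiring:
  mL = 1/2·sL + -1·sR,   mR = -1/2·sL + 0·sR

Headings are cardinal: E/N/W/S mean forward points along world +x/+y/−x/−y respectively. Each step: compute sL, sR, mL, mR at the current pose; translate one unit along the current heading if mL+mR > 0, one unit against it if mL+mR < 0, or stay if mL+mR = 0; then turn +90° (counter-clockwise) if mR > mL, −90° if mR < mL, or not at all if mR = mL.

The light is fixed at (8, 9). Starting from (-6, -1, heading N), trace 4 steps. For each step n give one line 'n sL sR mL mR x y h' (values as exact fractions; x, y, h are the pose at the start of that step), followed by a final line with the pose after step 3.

n=0: pose=(-6,-1,N); sL=3/8, sR=15/26; mL=-81/208, mR=-3/16; mL+mR=-15/26 → advance -1; mR−mL=21/104 → turn +1·90°
n=1: pose=(-6,-2,W); sL=24/85, sR=120/337; mL=-6156/28645, mR=-12/85; mL+mR=-120/337 → advance -1; mR−mL=2112/28645 → turn +1·90°
n=2: pose=(-5,-2,S); sL=12/29, sR=60/197; mL=-558/5713, mR=-6/29; mL+mR=-60/197 → advance -1; mR−mL=-624/5713 → turn -1·90°
n=3: pose=(-5,-1,W); sL=40/123, sR=120/289; mL=-8980/35547, mR=-20/123; mL+mR=-120/289 → advance -1; mR−mL=3200/35547 → turn +1·90°

0 3/8 15/26 -81/208 -3/16 -6 -1 N
1 24/85 120/337 -6156/28645 -12/85 -6 -2 W
2 12/29 60/197 -558/5713 -6/29 -5 -2 S
3 40/123 120/289 -8980/35547 -20/123 -5 -1 W
final -4 -1 S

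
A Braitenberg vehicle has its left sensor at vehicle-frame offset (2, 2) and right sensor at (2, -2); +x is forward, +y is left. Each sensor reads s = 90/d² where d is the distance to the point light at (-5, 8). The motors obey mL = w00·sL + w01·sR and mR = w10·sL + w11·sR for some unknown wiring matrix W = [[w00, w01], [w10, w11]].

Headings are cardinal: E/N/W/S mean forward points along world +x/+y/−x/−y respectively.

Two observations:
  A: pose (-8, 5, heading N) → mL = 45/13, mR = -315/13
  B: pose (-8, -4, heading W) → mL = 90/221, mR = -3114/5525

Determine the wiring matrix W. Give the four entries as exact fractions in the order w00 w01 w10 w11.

obs A: pose=(-8,5,N) → sL=45/13, sR=45, mL=45/13, mR=-315/13
obs B: pose=(-8,-4,W) → sL=90/221, sR=18/25, mL=90/221, mR=-3114/5525
sensor matrix S = [[45/13, 45], [90/221, 18/25]]; det S = -17496/1105
solve [mL_A; mL_B] = S·[w00; w01] and [mR_A; mR_B] = S·[w10; w11]:
  w00 = 1, w01 = 0, w10 = -1/2, w11 = -1/2

1 0 -1/2 -1/2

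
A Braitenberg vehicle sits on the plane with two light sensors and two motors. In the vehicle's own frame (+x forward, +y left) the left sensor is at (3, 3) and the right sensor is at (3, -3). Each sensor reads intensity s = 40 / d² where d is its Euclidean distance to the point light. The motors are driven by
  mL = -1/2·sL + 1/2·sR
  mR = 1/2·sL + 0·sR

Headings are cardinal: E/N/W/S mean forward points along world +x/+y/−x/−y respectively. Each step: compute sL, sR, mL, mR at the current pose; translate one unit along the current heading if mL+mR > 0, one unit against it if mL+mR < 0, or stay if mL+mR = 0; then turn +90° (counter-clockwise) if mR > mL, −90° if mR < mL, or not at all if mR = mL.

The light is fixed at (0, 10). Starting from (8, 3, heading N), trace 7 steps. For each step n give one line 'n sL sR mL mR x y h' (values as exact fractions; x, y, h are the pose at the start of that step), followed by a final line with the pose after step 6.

0 40/41 40/137 -1920/5617 20/41 8 3 N
1 20/53 20/17 360/901 10/53 8 4 W
2 8/5 40/109 -336/545 4/5 7 4 N
3 1/2 2 3/4 1/4 7 5 W
4 40/13 8/17 -288/221 20/13 6 5 N
5 20/29 4 48/29 10/29 6 6 W
6 8 8/13 -48/13 4 5 6 N
final 5 7 W

n=0: pose=(8,3,N); sL=40/41, sR=40/137; mL=-1920/5617, mR=20/41; mL+mR=20/137 → advance +1; mR−mL=4660/5617 → turn +1·90°
n=1: pose=(8,4,W); sL=20/53, sR=20/17; mL=360/901, mR=10/53; mL+mR=10/17 → advance +1; mR−mL=-190/901 → turn -1·90°
n=2: pose=(7,4,N); sL=8/5, sR=40/109; mL=-336/545, mR=4/5; mL+mR=20/109 → advance +1; mR−mL=772/545 → turn +1·90°
n=3: pose=(7,5,W); sL=1/2, sR=2; mL=3/4, mR=1/4; mL+mR=1 → advance +1; mR−mL=-1/2 → turn -1·90°
n=4: pose=(6,5,N); sL=40/13, sR=8/17; mL=-288/221, mR=20/13; mL+mR=4/17 → advance +1; mR−mL=628/221 → turn +1·90°
n=5: pose=(6,6,W); sL=20/29, sR=4; mL=48/29, mR=10/29; mL+mR=2 → advance +1; mR−mL=-38/29 → turn -1·90°
n=6: pose=(5,6,N); sL=8, sR=8/13; mL=-48/13, mR=4; mL+mR=4/13 → advance +1; mR−mL=100/13 → turn +1·90°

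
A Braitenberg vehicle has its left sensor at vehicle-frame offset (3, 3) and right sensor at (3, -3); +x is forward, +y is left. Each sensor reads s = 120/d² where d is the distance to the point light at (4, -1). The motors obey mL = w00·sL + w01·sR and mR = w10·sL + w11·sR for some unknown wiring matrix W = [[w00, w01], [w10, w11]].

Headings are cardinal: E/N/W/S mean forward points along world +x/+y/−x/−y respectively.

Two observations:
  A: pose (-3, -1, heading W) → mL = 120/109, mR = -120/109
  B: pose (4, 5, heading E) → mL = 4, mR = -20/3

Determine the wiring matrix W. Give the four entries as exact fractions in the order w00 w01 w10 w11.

1/2 1/2 0 -1

obs A: pose=(-3,-1,W) → sL=120/109, sR=120/109, mL=120/109, mR=-120/109
obs B: pose=(4,5,E) → sL=4/3, sR=20/3, mL=4, mR=-20/3
sensor matrix S = [[120/109, 120/109], [4/3, 20/3]]; det S = 640/109
solve [mL_A; mL_B] = S·[w00; w01] and [mR_A; mR_B] = S·[w10; w11]:
  w00 = 1/2, w01 = 1/2, w10 = 0, w11 = -1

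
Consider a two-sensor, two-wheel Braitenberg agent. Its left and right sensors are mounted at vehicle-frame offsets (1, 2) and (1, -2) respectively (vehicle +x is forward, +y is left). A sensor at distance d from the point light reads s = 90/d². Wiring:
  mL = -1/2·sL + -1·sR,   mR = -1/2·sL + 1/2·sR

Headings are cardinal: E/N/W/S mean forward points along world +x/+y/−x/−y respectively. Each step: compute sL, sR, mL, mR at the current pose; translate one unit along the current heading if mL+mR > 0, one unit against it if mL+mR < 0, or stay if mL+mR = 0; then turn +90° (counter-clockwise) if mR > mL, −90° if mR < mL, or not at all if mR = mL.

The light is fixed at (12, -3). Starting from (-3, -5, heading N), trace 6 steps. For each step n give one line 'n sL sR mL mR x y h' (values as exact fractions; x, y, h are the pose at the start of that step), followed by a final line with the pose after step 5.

0 9/29 9/17 -675/986 54/493 -3 -5 N
1 90/281 90/257 -36855/72217 1080/72217 -3 -6 W
2 9/16 45/136 -333/544 -63/544 -2 -6 S
3 90/169 18/37 -4707/6253 -144/6253 -2 -5 E
4 9/29 9/17 -675/986 54/493 -3 -5 N
5 90/281 90/257 -36855/72217 1080/72217 -3 -6 W
final -2 -6 S

n=0: pose=(-3,-5,N); sL=9/29, sR=9/17; mL=-675/986, mR=54/493; mL+mR=-567/986 → advance -1; mR−mL=27/34 → turn +1·90°
n=1: pose=(-3,-6,W); sL=90/281, sR=90/257; mL=-36855/72217, mR=1080/72217; mL+mR=-35775/72217 → advance -1; mR−mL=135/257 → turn +1·90°
n=2: pose=(-2,-6,S); sL=9/16, sR=45/136; mL=-333/544, mR=-63/544; mL+mR=-99/136 → advance -1; mR−mL=135/272 → turn +1·90°
n=3: pose=(-2,-5,E); sL=90/169, sR=18/37; mL=-4707/6253, mR=-144/6253; mL+mR=-4851/6253 → advance -1; mR−mL=27/37 → turn +1·90°
n=4: pose=(-3,-5,N); sL=9/29, sR=9/17; mL=-675/986, mR=54/493; mL+mR=-567/986 → advance -1; mR−mL=27/34 → turn +1·90°
n=5: pose=(-3,-6,W); sL=90/281, sR=90/257; mL=-36855/72217, mR=1080/72217; mL+mR=-35775/72217 → advance -1; mR−mL=135/257 → turn +1·90°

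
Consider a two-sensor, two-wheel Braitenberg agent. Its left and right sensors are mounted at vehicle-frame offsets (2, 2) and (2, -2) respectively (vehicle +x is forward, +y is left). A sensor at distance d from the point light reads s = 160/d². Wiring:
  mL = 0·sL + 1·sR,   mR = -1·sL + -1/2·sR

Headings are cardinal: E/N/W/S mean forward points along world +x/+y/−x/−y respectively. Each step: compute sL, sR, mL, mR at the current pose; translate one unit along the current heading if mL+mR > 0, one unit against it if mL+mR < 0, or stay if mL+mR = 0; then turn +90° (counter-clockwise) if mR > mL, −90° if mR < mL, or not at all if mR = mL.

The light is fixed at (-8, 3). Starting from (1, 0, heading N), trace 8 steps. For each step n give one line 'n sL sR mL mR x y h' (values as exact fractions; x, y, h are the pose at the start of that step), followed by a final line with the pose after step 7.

0 16/5 80/61 80/61 -1176/305 1 0 N
1 32/25 160/157 160/157 -7024/3925 1 -1 E
2 20/17 20/9 20/9 -350/153 0 -1 S
3 160/61 160/37 160/37 -10800/2257 0 0 W
4 16/5 80/61 80/61 -1176/305 1 0 N
5 32/25 160/157 160/157 -7024/3925 1 -1 E
6 20/17 20/9 20/9 -350/153 0 -1 S
7 160/61 160/37 160/37 -10800/2257 0 0 W
final 1 0 N

n=0: pose=(1,0,N); sL=16/5, sR=80/61; mL=80/61, mR=-1176/305; mL+mR=-776/305 → advance -1; mR−mL=-1576/305 → turn -1·90°
n=1: pose=(1,-1,E); sL=32/25, sR=160/157; mL=160/157, mR=-7024/3925; mL+mR=-3024/3925 → advance -1; mR−mL=-11024/3925 → turn -1·90°
n=2: pose=(0,-1,S); sL=20/17, sR=20/9; mL=20/9, mR=-350/153; mL+mR=-10/153 → advance -1; mR−mL=-230/51 → turn -1·90°
n=3: pose=(0,0,W); sL=160/61, sR=160/37; mL=160/37, mR=-10800/2257; mL+mR=-1040/2257 → advance -1; mR−mL=-20560/2257 → turn -1·90°
n=4: pose=(1,0,N); sL=16/5, sR=80/61; mL=80/61, mR=-1176/305; mL+mR=-776/305 → advance -1; mR−mL=-1576/305 → turn -1·90°
n=5: pose=(1,-1,E); sL=32/25, sR=160/157; mL=160/157, mR=-7024/3925; mL+mR=-3024/3925 → advance -1; mR−mL=-11024/3925 → turn -1·90°
n=6: pose=(0,-1,S); sL=20/17, sR=20/9; mL=20/9, mR=-350/153; mL+mR=-10/153 → advance -1; mR−mL=-230/51 → turn -1·90°
n=7: pose=(0,0,W); sL=160/61, sR=160/37; mL=160/37, mR=-10800/2257; mL+mR=-1040/2257 → advance -1; mR−mL=-20560/2257 → turn -1·90°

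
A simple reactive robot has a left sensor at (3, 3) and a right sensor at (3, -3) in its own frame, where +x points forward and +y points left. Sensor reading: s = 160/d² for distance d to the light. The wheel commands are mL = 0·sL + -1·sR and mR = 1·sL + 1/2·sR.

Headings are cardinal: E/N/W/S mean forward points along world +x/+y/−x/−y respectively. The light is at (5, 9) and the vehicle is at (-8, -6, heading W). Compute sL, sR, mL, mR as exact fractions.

left sensor world pos  = (-11, -9); dL² = 580
right sensor world pos = (-11, -3); dR² = 400
sL = 160/580 = 8/29
sR = 160/400 = 2/5
mL = 0·sL + -1·sR = -2/5
mR = 1·sL + 1/2·sR = 69/145

8/29 2/5 -2/5 69/145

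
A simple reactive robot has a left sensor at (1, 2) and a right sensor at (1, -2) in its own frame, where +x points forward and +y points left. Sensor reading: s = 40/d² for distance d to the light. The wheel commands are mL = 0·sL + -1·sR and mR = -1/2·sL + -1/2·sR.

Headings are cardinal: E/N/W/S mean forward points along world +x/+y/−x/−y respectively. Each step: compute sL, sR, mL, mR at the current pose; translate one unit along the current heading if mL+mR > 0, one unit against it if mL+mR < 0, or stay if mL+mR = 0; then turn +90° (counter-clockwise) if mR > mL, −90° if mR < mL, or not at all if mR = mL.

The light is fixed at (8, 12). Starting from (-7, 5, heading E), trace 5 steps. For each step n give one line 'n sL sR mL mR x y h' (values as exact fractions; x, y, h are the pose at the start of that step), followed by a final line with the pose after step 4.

n=0: pose=(-7,5,E); sL=40/221, sR=40/277; mL=-40/277, mR=-9960/61217; mL+mR=-18800/61217 → advance -1; mR−mL=-1120/61217 → turn -1·90°
n=1: pose=(-8,5,S); sL=2/13, sR=10/97; mL=-10/97, mR=-162/1261; mL+mR=-292/1261 → advance -1; mR−mL=-32/1261 → turn -1·90°
n=2: pose=(-8,6,W); sL=40/353, sR=8/61; mL=-8/61, mR=-2632/21533; mL+mR=-5456/21533 → advance -1; mR−mL=192/21533 → turn +1·90°
n=3: pose=(-7,6,S); sL=20/109, sR=20/169; mL=-20/169, mR=-2780/18421; mL+mR=-4960/18421 → advance -1; mR−mL=-600/18421 → turn -1·90°
n=4: pose=(-7,7,W); sL=8/61, sR=8/53; mL=-8/53, mR=-456/3233; mL+mR=-944/3233 → advance -1; mR−mL=32/3233 → turn +1·90°

0 40/221 40/277 -40/277 -9960/61217 -7 5 E
1 2/13 10/97 -10/97 -162/1261 -8 5 S
2 40/353 8/61 -8/61 -2632/21533 -8 6 W
3 20/109 20/169 -20/169 -2780/18421 -7 6 S
4 8/61 8/53 -8/53 -456/3233 -7 7 W
final -6 7 S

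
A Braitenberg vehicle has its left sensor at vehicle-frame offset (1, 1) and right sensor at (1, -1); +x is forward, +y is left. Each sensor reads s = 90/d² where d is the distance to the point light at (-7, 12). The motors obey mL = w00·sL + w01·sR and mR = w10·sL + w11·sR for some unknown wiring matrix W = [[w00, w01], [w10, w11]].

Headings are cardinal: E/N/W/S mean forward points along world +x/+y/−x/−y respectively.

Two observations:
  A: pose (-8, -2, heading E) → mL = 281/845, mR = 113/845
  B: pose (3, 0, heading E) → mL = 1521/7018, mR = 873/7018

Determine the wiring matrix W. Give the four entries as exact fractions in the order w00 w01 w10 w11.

obs A: pose=(-8,-2,E) → sL=90/169, sR=2/5, mL=281/845, mR=113/845
obs B: pose=(3,0,E) → sL=45/121, sR=9/29, mL=1521/7018, mR=873/7018
sensor matrix S = [[90/169, 2/5], [45/121, 9/29]]; det S = 9792/593021
solve [mL_A; mL_B] = S·[w00; w01] and [mR_A; mR_B] = S·[w10; w11]:
  w00 = 1, w01 = -1/2, w10 = -1/2, w11 = 1

1 -1/2 -1/2 1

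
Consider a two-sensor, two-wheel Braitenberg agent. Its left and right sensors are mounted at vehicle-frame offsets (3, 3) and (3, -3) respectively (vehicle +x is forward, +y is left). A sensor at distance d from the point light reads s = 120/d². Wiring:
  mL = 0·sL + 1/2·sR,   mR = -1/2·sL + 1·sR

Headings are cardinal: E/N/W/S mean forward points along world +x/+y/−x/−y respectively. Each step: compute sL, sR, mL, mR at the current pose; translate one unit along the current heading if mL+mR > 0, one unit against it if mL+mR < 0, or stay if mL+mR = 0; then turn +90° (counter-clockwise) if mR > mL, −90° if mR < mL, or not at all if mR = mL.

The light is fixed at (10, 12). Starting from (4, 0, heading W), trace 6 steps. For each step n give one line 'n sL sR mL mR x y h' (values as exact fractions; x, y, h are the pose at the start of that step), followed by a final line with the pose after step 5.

n=0: pose=(4,0,W); sL=20/51, sR=20/27; mL=10/27, mR=250/459; mL+mR=140/153 → advance +1; mR−mL=80/459 → turn +1·90°
n=1: pose=(3,0,S); sL=120/241, sR=24/65; mL=12/65, mR=1884/15665; mL+mR=4776/15665 → advance +1; mR−mL=-1008/15665 → turn -1·90°
n=2: pose=(3,-1,W); sL=30/89, sR=3/5; mL=3/10, mR=192/445; mL+mR=651/890 → advance +1; mR−mL=117/890 → turn +1·90°
n=3: pose=(2,-1,S); sL=120/281, sR=120/377; mL=60/377, mR=11100/105937; mL+mR=27960/105937 → advance +1; mR−mL=-5760/105937 → turn -1·90°
n=4: pose=(2,-2,W); sL=12/41, sR=60/121; mL=30/121, mR=1734/4961; mL+mR=2964/4961 → advance +1; mR−mL=504/4961 → turn +1·90°
n=5: pose=(1,-2,S); sL=24/65, sR=120/433; mL=60/433, mR=2604/28145; mL+mR=6504/28145 → advance +1; mR−mL=-1296/28145 → turn -1·90°

0 20/51 20/27 10/27 250/459 4 0 W
1 120/241 24/65 12/65 1884/15665 3 0 S
2 30/89 3/5 3/10 192/445 3 -1 W
3 120/281 120/377 60/377 11100/105937 2 -1 S
4 12/41 60/121 30/121 1734/4961 2 -2 W
5 24/65 120/433 60/433 2604/28145 1 -2 S
final 1 -3 W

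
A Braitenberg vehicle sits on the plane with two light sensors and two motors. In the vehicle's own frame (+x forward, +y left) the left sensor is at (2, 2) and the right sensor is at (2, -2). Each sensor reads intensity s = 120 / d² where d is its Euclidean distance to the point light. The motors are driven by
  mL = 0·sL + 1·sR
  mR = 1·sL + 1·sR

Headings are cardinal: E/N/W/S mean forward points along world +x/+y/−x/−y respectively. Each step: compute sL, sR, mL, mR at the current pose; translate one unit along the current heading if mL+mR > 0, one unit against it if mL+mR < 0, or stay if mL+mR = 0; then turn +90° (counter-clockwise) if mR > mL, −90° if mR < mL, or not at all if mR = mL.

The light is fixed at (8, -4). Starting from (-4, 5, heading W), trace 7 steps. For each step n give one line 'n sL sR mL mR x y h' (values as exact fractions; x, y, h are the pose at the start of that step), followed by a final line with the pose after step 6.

n=0: pose=(-4,5,W); sL=24/49, sR=120/317; mL=120/317, mR=13488/15533; mL+mR=19368/15533 → advance +1; mR−mL=24/49 → turn +1·90°
n=1: pose=(-5,5,S); sL=12/17, sR=60/137; mL=60/137, mR=2664/2329; mL+mR=3684/2329 → advance +1; mR−mL=12/17 → turn +1·90°
n=2: pose=(-5,4,E); sL=120/221, sR=120/157; mL=120/157, mR=45360/34697; mL+mR=71880/34697 → advance +1; mR−mL=120/221 → turn +1·90°
n=3: pose=(-4,4,N); sL=15/37, sR=3/5; mL=3/5, mR=186/185; mL+mR=297/185 → advance +1; mR−mL=15/37 → turn +1·90°
n=4: pose=(-4,5,W); sL=24/49, sR=120/317; mL=120/317, mR=13488/15533; mL+mR=19368/15533 → advance +1; mR−mL=24/49 → turn +1·90°
n=5: pose=(-5,5,S); sL=12/17, sR=60/137; mL=60/137, mR=2664/2329; mL+mR=3684/2329 → advance +1; mR−mL=12/17 → turn +1·90°
n=6: pose=(-5,4,E); sL=120/221, sR=120/157; mL=120/157, mR=45360/34697; mL+mR=71880/34697 → advance +1; mR−mL=120/221 → turn +1·90°

0 24/49 120/317 120/317 13488/15533 -4 5 W
1 12/17 60/137 60/137 2664/2329 -5 5 S
2 120/221 120/157 120/157 45360/34697 -5 4 E
3 15/37 3/5 3/5 186/185 -4 4 N
4 24/49 120/317 120/317 13488/15533 -4 5 W
5 12/17 60/137 60/137 2664/2329 -5 5 S
6 120/221 120/157 120/157 45360/34697 -5 4 E
final -4 4 N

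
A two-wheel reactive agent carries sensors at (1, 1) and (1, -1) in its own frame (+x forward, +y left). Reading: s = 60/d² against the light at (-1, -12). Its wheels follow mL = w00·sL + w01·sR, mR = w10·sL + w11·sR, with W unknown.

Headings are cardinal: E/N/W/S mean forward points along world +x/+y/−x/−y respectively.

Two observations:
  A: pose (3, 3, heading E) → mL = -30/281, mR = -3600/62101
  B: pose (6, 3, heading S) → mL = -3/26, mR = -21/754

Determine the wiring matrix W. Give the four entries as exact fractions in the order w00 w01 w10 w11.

-1/2 0 1 -1

obs A: pose=(3,3,E) → sL=60/281, sR=60/221, mL=-30/281, mR=-3600/62101
obs B: pose=(6,3,S) → sL=3/13, sR=15/58, mL=-3/26, mR=-21/754
sensor matrix S = [[60/281, 60/221], [3/13, 15/58]]; det S = -173970/23412077
solve [mL_A; mL_B] = S·[w00; w01] and [mR_A; mR_B] = S·[w10; w11]:
  w00 = -1/2, w01 = 0, w10 = 1, w11 = -1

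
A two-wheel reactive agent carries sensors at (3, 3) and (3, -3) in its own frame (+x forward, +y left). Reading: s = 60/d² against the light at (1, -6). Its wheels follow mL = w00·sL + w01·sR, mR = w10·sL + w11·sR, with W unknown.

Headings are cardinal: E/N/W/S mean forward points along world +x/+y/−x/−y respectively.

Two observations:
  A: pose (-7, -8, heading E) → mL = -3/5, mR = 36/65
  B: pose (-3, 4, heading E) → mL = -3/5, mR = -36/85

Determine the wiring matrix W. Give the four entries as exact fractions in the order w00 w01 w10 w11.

0 -1/2 1/2 -1/2

obs A: pose=(-7,-8,E) → sL=30/13, sR=6/5, mL=-3/5, mR=36/65
obs B: pose=(-3,4,E) → sL=6/17, sR=6/5, mL=-3/5, mR=-36/85
sensor matrix S = [[30/13, 6/5], [6/17, 6/5]]; det S = 2592/1105
solve [mL_A; mL_B] = S·[w00; w01] and [mR_A; mR_B] = S·[w10; w11]:
  w00 = 0, w01 = -1/2, w10 = 1/2, w11 = -1/2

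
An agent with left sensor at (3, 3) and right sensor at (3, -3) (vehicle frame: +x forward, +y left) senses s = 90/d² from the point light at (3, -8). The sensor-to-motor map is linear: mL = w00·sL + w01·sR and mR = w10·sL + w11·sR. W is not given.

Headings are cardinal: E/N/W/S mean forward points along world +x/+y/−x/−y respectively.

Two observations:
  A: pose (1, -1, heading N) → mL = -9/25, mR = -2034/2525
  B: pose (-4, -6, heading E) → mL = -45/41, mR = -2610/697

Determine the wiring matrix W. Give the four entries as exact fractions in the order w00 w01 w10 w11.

obs A: pose=(1,-1,N) → sL=18/25, sR=90/101, mL=-9/25, mR=-2034/2525
obs B: pose=(-4,-6,E) → sL=90/41, sR=90/17, mL=-45/41, mR=-2610/697
sensor matrix S = [[18/25, 90/101], [90/41, 90/17]]; det S = 653184/351985
solve [mL_A; mL_B] = S·[w00; w01] and [mR_A; mR_B] = S·[w10; w11]:
  w00 = -1/2, w01 = 0, w10 = -1/2, w11 = -1/2

-1/2 0 -1/2 -1/2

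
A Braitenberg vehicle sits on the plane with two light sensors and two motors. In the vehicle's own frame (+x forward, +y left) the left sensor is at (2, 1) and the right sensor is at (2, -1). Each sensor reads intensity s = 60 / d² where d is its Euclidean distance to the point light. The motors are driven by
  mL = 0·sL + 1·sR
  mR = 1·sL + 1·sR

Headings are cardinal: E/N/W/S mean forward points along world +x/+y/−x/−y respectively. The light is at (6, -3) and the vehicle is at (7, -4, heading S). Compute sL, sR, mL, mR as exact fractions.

60/13 20/3 20/3 440/39

left sensor world pos  = (8, -6); dL² = 13
right sensor world pos = (6, -6); dR² = 9
sL = 60/13 = 60/13
sR = 60/9 = 20/3
mL = 0·sL + 1·sR = 20/3
mR = 1·sL + 1·sR = 440/39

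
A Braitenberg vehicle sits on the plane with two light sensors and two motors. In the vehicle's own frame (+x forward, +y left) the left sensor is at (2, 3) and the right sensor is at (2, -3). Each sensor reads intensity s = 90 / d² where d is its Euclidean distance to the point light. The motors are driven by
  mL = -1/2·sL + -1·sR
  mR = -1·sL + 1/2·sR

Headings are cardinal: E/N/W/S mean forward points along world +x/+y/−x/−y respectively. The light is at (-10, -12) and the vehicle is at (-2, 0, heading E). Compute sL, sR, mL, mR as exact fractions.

left sensor world pos  = (0, 3); dL² = 325
right sensor world pos = (0, -3); dR² = 181
sL = 90/325 = 18/65
sR = 90/181 = 90/181
mL = -1/2·sL + -1·sR = -7479/11765
mR = -1·sL + 1/2·sR = -333/11765

18/65 90/181 -7479/11765 -333/11765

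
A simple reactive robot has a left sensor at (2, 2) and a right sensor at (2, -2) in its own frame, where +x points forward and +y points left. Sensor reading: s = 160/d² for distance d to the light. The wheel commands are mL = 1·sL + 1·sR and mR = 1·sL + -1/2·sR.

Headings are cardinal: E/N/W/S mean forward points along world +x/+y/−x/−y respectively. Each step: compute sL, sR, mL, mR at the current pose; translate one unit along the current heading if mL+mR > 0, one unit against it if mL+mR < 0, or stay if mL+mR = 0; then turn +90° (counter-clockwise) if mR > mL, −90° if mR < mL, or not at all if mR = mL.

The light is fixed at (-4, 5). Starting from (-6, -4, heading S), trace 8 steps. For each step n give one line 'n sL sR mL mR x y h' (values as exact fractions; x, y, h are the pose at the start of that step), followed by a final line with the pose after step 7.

n=0: pose=(-6,-4,S); sL=160/121, sR=160/137; mL=41280/16577, mR=12240/16577; mL+mR=53520/16577 → advance +1; mR−mL=-240/137 → turn -1·90°
n=1: pose=(-6,-5,W); sL=1, sR=2; mL=3, mR=0; mL+mR=3 → advance +1; mR−mL=-3 → turn -1·90°
n=2: pose=(-7,-5,N); sL=160/89, sR=32/13; mL=4928/1157, mR=656/1157; mL+mR=5584/1157 → advance +1; mR−mL=-48/13 → turn -1·90°
n=3: pose=(-7,-4,E); sL=16/5, sR=80/61; mL=1376/305, mR=776/305; mL+mR=2152/305 → advance +1; mR−mL=-120/61 → turn -1·90°
n=4: pose=(-6,-4,S); sL=160/121, sR=160/137; mL=41280/16577, mR=12240/16577; mL+mR=53520/16577 → advance +1; mR−mL=-240/137 → turn -1·90°
n=5: pose=(-6,-5,W); sL=1, sR=2; mL=3, mR=0; mL+mR=3 → advance +1; mR−mL=-3 → turn -1·90°
n=6: pose=(-7,-5,N); sL=160/89, sR=32/13; mL=4928/1157, mR=656/1157; mL+mR=5584/1157 → advance +1; mR−mL=-48/13 → turn -1·90°
n=7: pose=(-7,-4,E); sL=16/5, sR=80/61; mL=1376/305, mR=776/305; mL+mR=2152/305 → advance +1; mR−mL=-120/61 → turn -1·90°

0 160/121 160/137 41280/16577 12240/16577 -6 -4 S
1 1 2 3 0 -6 -5 W
2 160/89 32/13 4928/1157 656/1157 -7 -5 N
3 16/5 80/61 1376/305 776/305 -7 -4 E
4 160/121 160/137 41280/16577 12240/16577 -6 -4 S
5 1 2 3 0 -6 -5 W
6 160/89 32/13 4928/1157 656/1157 -7 -5 N
7 16/5 80/61 1376/305 776/305 -7 -4 E
final -6 -4 S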